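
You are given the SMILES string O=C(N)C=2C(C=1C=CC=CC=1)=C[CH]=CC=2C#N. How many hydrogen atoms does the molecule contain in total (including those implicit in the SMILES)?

10

Walk through each heavy atom and fill implicit hydrogens from standard valence (C 4, N 3, O 2, S 2, halogen 1):
  atom 1: O, bond orders sum to 2 (valence 2) → 0 H
  atom 2: C, bond orders sum to 4 (valence 4) → 0 H
  atom 3: N, bond orders sum to 1 (valence 3) → 2 H
  atom 4: C, bond orders sum to 4 (valence 4) → 0 H
  atom 5: C, bond orders sum to 4 (valence 4) → 0 H
  atom 6: C, bond orders sum to 4 (valence 4) → 0 H
  atom 7: C, bond orders sum to 3 (valence 4) → 1 H
  atom 8: C, bond orders sum to 3 (valence 4) → 1 H
  atom 9: C, bond orders sum to 3 (valence 4) → 1 H
  atom 10: C, bond orders sum to 3 (valence 4) → 1 H
  atom 11: C, bond orders sum to 3 (valence 4) → 1 H
  atom 12: C, bond orders sum to 3 (valence 4) → 1 H
  atom 13: C with explicit H count 1
  atom 14: C, bond orders sum to 3 (valence 4) → 1 H
  atom 15: C, bond orders sum to 4 (valence 4) → 0 H
  atom 16: C, bond orders sum to 4 (valence 4) → 0 H
  atom 17: N, bond orders sum to 3 (valence 3) → 0 H
Total hydrogens: 10.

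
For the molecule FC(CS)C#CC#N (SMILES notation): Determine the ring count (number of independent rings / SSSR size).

In SMILES, each pair of matching ring-closure digits denotes one ring-closing bond; the number of such bonds equals the number of independent rings.
Ring-closure bonds here: 0.

0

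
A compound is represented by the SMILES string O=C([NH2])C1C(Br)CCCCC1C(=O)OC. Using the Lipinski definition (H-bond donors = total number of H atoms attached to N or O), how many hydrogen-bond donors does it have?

2

Donors: find every N or O and count the H atoms it carries.
  atom 1 (O): bond orders sum to 2 → 0 H
  atom 3 (N): bond orders sum to 1 → 2 H
  atom 13 (O): bond orders sum to 2 → 0 H
  atom 14 (O): bond orders sum to 2 → 0 H
Lipinski HBD = 2.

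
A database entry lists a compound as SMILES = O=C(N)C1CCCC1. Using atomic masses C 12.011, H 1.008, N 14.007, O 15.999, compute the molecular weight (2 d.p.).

113.16 g/mol

First, the molecular formula is C6H11NO (counting implicit H from valence).
  C: 6 × 12.011 = 72.066
  H: 11 × 1.008 = 11.088
  N: 1 × 14.007 = 14.007
  O: 1 × 15.999 = 15.999
Sum: 6×12.011 + 11×1.008 + 1×14.007 + 1×15.999 = 113.160 → 113.16 g/mol.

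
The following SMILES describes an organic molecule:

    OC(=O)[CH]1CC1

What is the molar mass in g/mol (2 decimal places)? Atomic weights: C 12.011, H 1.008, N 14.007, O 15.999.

86.09 g/mol

First, the molecular formula is C4H6O2 (counting implicit H from valence).
  C: 4 × 12.011 = 48.044
  H: 6 × 1.008 = 6.048
  O: 2 × 15.999 = 31.998
Sum: 4×12.011 + 6×1.008 + 2×15.999 = 86.090 → 86.09 g/mol.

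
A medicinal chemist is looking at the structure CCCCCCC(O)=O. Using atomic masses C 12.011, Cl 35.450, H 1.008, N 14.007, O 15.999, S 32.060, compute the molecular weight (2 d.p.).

130.19 g/mol

First, the molecular formula is C7H14O2 (counting implicit H from valence).
  C: 7 × 12.011 = 84.077
  H: 14 × 1.008 = 14.112
  O: 2 × 15.999 = 31.998
Sum: 7×12.011 + 14×1.008 + 2×15.999 = 130.187 → 130.19 g/mol.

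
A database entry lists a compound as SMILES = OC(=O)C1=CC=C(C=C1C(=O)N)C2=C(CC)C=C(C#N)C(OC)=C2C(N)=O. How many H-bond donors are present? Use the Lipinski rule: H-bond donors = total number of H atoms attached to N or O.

5

Donors: find every N or O and count the H atoms it carries.
  atom 1 (O): bond orders sum to 1 → 1 H
  atom 3 (O): bond orders sum to 2 → 0 H
  atom 11 (O): bond orders sum to 2 → 0 H
  atom 12 (N): bond orders sum to 1 → 2 H
  atom 20 (N): bond orders sum to 3 → 0 H
  atom 22 (O): bond orders sum to 2 → 0 H
  atom 26 (N): bond orders sum to 1 → 2 H
  atom 27 (O): bond orders sum to 2 → 0 H
Lipinski HBD = 5.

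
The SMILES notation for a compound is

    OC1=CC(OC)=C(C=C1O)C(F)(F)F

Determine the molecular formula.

Walk through each heavy atom and fill implicit hydrogens from standard valence (C 4, N 3, O 2, S 2, halogen 1):
  atom 1: O, bond orders sum to 1 (valence 2) → 1 H
  atom 2: C, bond orders sum to 4 (valence 4) → 0 H
  atom 3: C, bond orders sum to 3 (valence 4) → 1 H
  atom 4: C, bond orders sum to 4 (valence 4) → 0 H
  atom 5: O, bond orders sum to 2 (valence 2) → 0 H
  atom 6: C, bond orders sum to 1 (valence 4) → 3 H
  atom 7: C, bond orders sum to 4 (valence 4) → 0 H
  atom 8: C, bond orders sum to 3 (valence 4) → 1 H
  atom 9: C, bond orders sum to 4 (valence 4) → 0 H
  atom 10: O, bond orders sum to 1 (valence 2) → 1 H
  atom 11: C, bond orders sum to 4 (valence 4) → 0 H
  atom 12: F (halogen, monovalent) → 0 H
  atom 13: F (halogen, monovalent) → 0 H
  atom 14: F (halogen, monovalent) → 0 H
Totals → C:8, H:7, F:3, O:3.
In Hill order: C8H7F3O3.

C8H7F3O3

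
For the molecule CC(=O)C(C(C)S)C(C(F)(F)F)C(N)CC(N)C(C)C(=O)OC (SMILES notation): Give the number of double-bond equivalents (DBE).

2

Degree of unsaturation = (number of rings) + (number of π bonds).
Ring closures in the SMILES: 0.
π bonds: 2 double bonds (each 1 DoU) → 2 DoU from unsaturation.
Total DoU = 0 + 2 = 2.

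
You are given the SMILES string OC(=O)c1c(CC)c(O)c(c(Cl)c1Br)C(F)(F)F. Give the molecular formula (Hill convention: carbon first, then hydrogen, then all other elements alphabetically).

C10H7BrClF3O3

Walk through each heavy atom and fill implicit hydrogens from standard valence (C 4, N 3, O 2, S 2, halogen 1); for lowercase aromatic atoms, an aromatic c carries 1 H when it has two neighbours and 0 H with three, and aromatic n carries 0 H:
  atom 1: O, bond orders sum to 1 (valence 2) → 1 H
  atom 2: C, bond orders sum to 4 (valence 4) → 0 H
  atom 3: O, bond orders sum to 2 (valence 2) → 0 H
  atom 4: aromatic c, 3 neighbours → 0 H
  atom 5: aromatic c, 3 neighbours → 0 H
  atom 6: C, bond orders sum to 2 (valence 4) → 2 H
  atom 7: C, bond orders sum to 1 (valence 4) → 3 H
  atom 8: aromatic c, 3 neighbours → 0 H
  atom 9: O, bond orders sum to 1 (valence 2) → 1 H
  atom 10: aromatic c, 3 neighbours → 0 H
  atom 11: aromatic c, 3 neighbours → 0 H
  atom 12: Cl (halogen, monovalent) → 0 H
  atom 13: aromatic c, 3 neighbours → 0 H
  atom 14: Br (halogen, monovalent) → 0 H
  atom 15: C, bond orders sum to 4 (valence 4) → 0 H
  atom 16: F (halogen, monovalent) → 0 H
  atom 17: F (halogen, monovalent) → 0 H
  atom 18: F (halogen, monovalent) → 0 H
Totals → C:10, H:7, Br:1, Cl:1, F:3, O:3.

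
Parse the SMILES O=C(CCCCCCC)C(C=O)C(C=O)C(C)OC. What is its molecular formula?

Walk through each heavy atom and fill implicit hydrogens from standard valence (C 4, N 3, O 2, S 2, halogen 1):
  atom 1: O, bond orders sum to 2 (valence 2) → 0 H
  atom 2: C, bond orders sum to 4 (valence 4) → 0 H
  atom 3: C, bond orders sum to 2 (valence 4) → 2 H
  atom 4: C, bond orders sum to 2 (valence 4) → 2 H
  atom 5: C, bond orders sum to 2 (valence 4) → 2 H
  atom 6: C, bond orders sum to 2 (valence 4) → 2 H
  atom 7: C, bond orders sum to 2 (valence 4) → 2 H
  atom 8: C, bond orders sum to 2 (valence 4) → 2 H
  atom 9: C, bond orders sum to 1 (valence 4) → 3 H
  atom 10: C, bond orders sum to 3 (valence 4) → 1 H
  atom 11: C, bond orders sum to 3 (valence 4) → 1 H
  atom 12: O, bond orders sum to 2 (valence 2) → 0 H
  atom 13: C, bond orders sum to 3 (valence 4) → 1 H
  atom 14: C, bond orders sum to 3 (valence 4) → 1 H
  atom 15: O, bond orders sum to 2 (valence 2) → 0 H
  atom 16: C, bond orders sum to 3 (valence 4) → 1 H
  atom 17: C, bond orders sum to 1 (valence 4) → 3 H
  atom 18: O, bond orders sum to 2 (valence 2) → 0 H
  atom 19: C, bond orders sum to 1 (valence 4) → 3 H
Totals → C:15, H:26, O:4.
In Hill order: C15H26O4.

C15H26O4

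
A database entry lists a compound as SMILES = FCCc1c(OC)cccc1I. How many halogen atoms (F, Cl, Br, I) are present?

Halogen atoms appear at heavy-atom positions 1, 12 (1×F, 1×I).
Other groups present: 1 ether.
Halogen count: 2.

2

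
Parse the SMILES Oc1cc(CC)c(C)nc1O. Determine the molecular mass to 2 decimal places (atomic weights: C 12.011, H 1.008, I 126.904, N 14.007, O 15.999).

153.18 g/mol

First, the molecular formula is C8H11NO2 (counting implicit H from valence).
  C: 8 × 12.011 = 96.088
  H: 11 × 1.008 = 11.088
  N: 1 × 14.007 = 14.007
  O: 2 × 15.999 = 31.998
Sum: 8×12.011 + 11×1.008 + 1×14.007 + 2×15.999 = 153.181 → 153.18 g/mol.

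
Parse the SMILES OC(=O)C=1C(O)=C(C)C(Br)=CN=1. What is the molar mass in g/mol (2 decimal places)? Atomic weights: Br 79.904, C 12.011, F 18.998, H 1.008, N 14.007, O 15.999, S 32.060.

232.03 g/mol

First, the molecular formula is C7H6BrNO3 (counting implicit H from valence).
  Br: 1 × 79.904 = 79.904
  C: 7 × 12.011 = 84.077
  H: 6 × 1.008 = 6.048
  N: 1 × 14.007 = 14.007
  O: 3 × 15.999 = 47.997
Sum: 1×79.904 + 7×12.011 + 6×1.008 + 1×14.007 + 3×15.999 = 232.033 → 232.03 g/mol.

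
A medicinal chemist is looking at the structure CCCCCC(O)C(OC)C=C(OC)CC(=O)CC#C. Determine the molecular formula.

Walk through each heavy atom and fill implicit hydrogens from standard valence (C 4, N 3, O 2, S 2, halogen 1):
  atom 1: C, bond orders sum to 1 (valence 4) → 3 H
  atom 2: C, bond orders sum to 2 (valence 4) → 2 H
  atom 3: C, bond orders sum to 2 (valence 4) → 2 H
  atom 4: C, bond orders sum to 2 (valence 4) → 2 H
  atom 5: C, bond orders sum to 2 (valence 4) → 2 H
  atom 6: C, bond orders sum to 3 (valence 4) → 1 H
  atom 7: O, bond orders sum to 1 (valence 2) → 1 H
  atom 8: C, bond orders sum to 3 (valence 4) → 1 H
  atom 9: O, bond orders sum to 2 (valence 2) → 0 H
  atom 10: C, bond orders sum to 1 (valence 4) → 3 H
  atom 11: C, bond orders sum to 3 (valence 4) → 1 H
  atom 12: C, bond orders sum to 4 (valence 4) → 0 H
  atom 13: O, bond orders sum to 2 (valence 2) → 0 H
  atom 14: C, bond orders sum to 1 (valence 4) → 3 H
  atom 15: C, bond orders sum to 2 (valence 4) → 2 H
  atom 16: C, bond orders sum to 4 (valence 4) → 0 H
  atom 17: O, bond orders sum to 2 (valence 2) → 0 H
  atom 18: C, bond orders sum to 2 (valence 4) → 2 H
  atom 19: C, bond orders sum to 4 (valence 4) → 0 H
  atom 20: C, bond orders sum to 3 (valence 4) → 1 H
Totals → C:16, H:26, O:4.
In Hill order: C16H26O4.

C16H26O4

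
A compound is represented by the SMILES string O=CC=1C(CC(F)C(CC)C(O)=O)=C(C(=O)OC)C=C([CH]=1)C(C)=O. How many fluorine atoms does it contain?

Scan the SMILES for F atoms (remember two-letter symbols like Cl and Br are single atoms).
Fluorine count: 1.

1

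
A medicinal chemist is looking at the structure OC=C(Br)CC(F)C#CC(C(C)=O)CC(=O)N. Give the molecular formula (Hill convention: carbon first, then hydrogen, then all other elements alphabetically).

C11H13BrFNO3

Walk through each heavy atom and fill implicit hydrogens from standard valence (C 4, N 3, O 2, S 2, halogen 1):
  atom 1: O, bond orders sum to 1 (valence 2) → 1 H
  atom 2: C, bond orders sum to 3 (valence 4) → 1 H
  atom 3: C, bond orders sum to 4 (valence 4) → 0 H
  atom 4: Br (halogen, monovalent) → 0 H
  atom 5: C, bond orders sum to 2 (valence 4) → 2 H
  atom 6: C, bond orders sum to 3 (valence 4) → 1 H
  atom 7: F (halogen, monovalent) → 0 H
  atom 8: C, bond orders sum to 4 (valence 4) → 0 H
  atom 9: C, bond orders sum to 4 (valence 4) → 0 H
  atom 10: C, bond orders sum to 3 (valence 4) → 1 H
  atom 11: C, bond orders sum to 4 (valence 4) → 0 H
  atom 12: C, bond orders sum to 1 (valence 4) → 3 H
  atom 13: O, bond orders sum to 2 (valence 2) → 0 H
  atom 14: C, bond orders sum to 2 (valence 4) → 2 H
  atom 15: C, bond orders sum to 4 (valence 4) → 0 H
  atom 16: O, bond orders sum to 2 (valence 2) → 0 H
  atom 17: N, bond orders sum to 1 (valence 3) → 2 H
Totals → C:11, H:13, Br:1, F:1, N:1, O:3.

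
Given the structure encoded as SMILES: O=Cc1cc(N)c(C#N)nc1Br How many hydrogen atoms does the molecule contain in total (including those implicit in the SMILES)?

Walk through each heavy atom and fill implicit hydrogens from standard valence (C 4, N 3, O 2, S 2, halogen 1); for lowercase aromatic atoms, an aromatic c carries 1 H when it has two neighbours and 0 H with three, and aromatic n carries 0 H:
  atom 1: O, bond orders sum to 2 (valence 2) → 0 H
  atom 2: C, bond orders sum to 3 (valence 4) → 1 H
  atom 3: aromatic c, 3 neighbours → 0 H
  atom 4: aromatic c, 2 neighbours → 1 H
  atom 5: aromatic c, 3 neighbours → 0 H
  atom 6: N, bond orders sum to 1 (valence 3) → 2 H
  atom 7: aromatic c, 3 neighbours → 0 H
  atom 8: C, bond orders sum to 4 (valence 4) → 0 H
  atom 9: N, bond orders sum to 3 (valence 3) → 0 H
  atom 10: aromatic n, 2 neighbours → 0 H
  atom 11: aromatic c, 3 neighbours → 0 H
  atom 12: Br (halogen, monovalent) → 0 H
Total hydrogens: 4.

4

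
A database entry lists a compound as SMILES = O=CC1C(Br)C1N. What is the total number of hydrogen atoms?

6

Walk through each heavy atom and fill implicit hydrogens from standard valence (C 4, N 3, O 2, S 2, halogen 1):
  atom 1: O, bond orders sum to 2 (valence 2) → 0 H
  atom 2: C, bond orders sum to 3 (valence 4) → 1 H
  atom 3: C, bond orders sum to 3 (valence 4) → 1 H
  atom 4: C, bond orders sum to 3 (valence 4) → 1 H
  atom 5: Br (halogen, monovalent) → 0 H
  atom 6: C, bond orders sum to 3 (valence 4) → 1 H
  atom 7: N, bond orders sum to 1 (valence 3) → 2 H
Total hydrogens: 6.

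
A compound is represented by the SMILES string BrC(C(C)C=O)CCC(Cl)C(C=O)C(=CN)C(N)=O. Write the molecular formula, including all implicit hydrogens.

Walk through each heavy atom and fill implicit hydrogens from standard valence (C 4, N 3, O 2, S 2, halogen 1):
  atom 1: Br (halogen, monovalent) → 0 H
  atom 2: C, bond orders sum to 3 (valence 4) → 1 H
  atom 3: C, bond orders sum to 3 (valence 4) → 1 H
  atom 4: C, bond orders sum to 1 (valence 4) → 3 H
  atom 5: C, bond orders sum to 3 (valence 4) → 1 H
  atom 6: O, bond orders sum to 2 (valence 2) → 0 H
  atom 7: C, bond orders sum to 2 (valence 4) → 2 H
  atom 8: C, bond orders sum to 2 (valence 4) → 2 H
  atom 9: C, bond orders sum to 3 (valence 4) → 1 H
  atom 10: Cl (halogen, monovalent) → 0 H
  atom 11: C, bond orders sum to 3 (valence 4) → 1 H
  atom 12: C, bond orders sum to 3 (valence 4) → 1 H
  atom 13: O, bond orders sum to 2 (valence 2) → 0 H
  atom 14: C, bond orders sum to 4 (valence 4) → 0 H
  atom 15: C, bond orders sum to 3 (valence 4) → 1 H
  atom 16: N, bond orders sum to 1 (valence 3) → 2 H
  atom 17: C, bond orders sum to 4 (valence 4) → 0 H
  atom 18: N, bond orders sum to 1 (valence 3) → 2 H
  atom 19: O, bond orders sum to 2 (valence 2) → 0 H
Totals → C:12, H:18, Br:1, Cl:1, N:2, O:3.

C12H18BrClN2O3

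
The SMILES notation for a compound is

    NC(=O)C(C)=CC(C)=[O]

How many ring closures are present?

0

In SMILES, each pair of matching ring-closure digits denotes one ring-closing bond; the number of such bonds equals the number of independent rings.
Ring-closure bonds here: 0.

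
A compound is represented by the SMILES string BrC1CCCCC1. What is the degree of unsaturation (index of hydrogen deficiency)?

1

Degree of unsaturation = (number of rings) + (number of π bonds).
Ring closures in the SMILES: 1.
π bonds: none → 0 DoU from unsaturation.
Total DoU = 1 + 0 = 1.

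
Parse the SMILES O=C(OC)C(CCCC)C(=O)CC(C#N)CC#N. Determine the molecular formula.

Walk through each heavy atom and fill implicit hydrogens from standard valence (C 4, N 3, O 2, S 2, halogen 1):
  atom 1: O, bond orders sum to 2 (valence 2) → 0 H
  atom 2: C, bond orders sum to 4 (valence 4) → 0 H
  atom 3: O, bond orders sum to 2 (valence 2) → 0 H
  atom 4: C, bond orders sum to 1 (valence 4) → 3 H
  atom 5: C, bond orders sum to 3 (valence 4) → 1 H
  atom 6: C, bond orders sum to 2 (valence 4) → 2 H
  atom 7: C, bond orders sum to 2 (valence 4) → 2 H
  atom 8: C, bond orders sum to 2 (valence 4) → 2 H
  atom 9: C, bond orders sum to 1 (valence 4) → 3 H
  atom 10: C, bond orders sum to 4 (valence 4) → 0 H
  atom 11: O, bond orders sum to 2 (valence 2) → 0 H
  atom 12: C, bond orders sum to 2 (valence 4) → 2 H
  atom 13: C, bond orders sum to 3 (valence 4) → 1 H
  atom 14: C, bond orders sum to 4 (valence 4) → 0 H
  atom 15: N, bond orders sum to 3 (valence 3) → 0 H
  atom 16: C, bond orders sum to 2 (valence 4) → 2 H
  atom 17: C, bond orders sum to 4 (valence 4) → 0 H
  atom 18: N, bond orders sum to 3 (valence 3) → 0 H
Totals → C:13, H:18, N:2, O:3.
In Hill order: C13H18N2O3.

C13H18N2O3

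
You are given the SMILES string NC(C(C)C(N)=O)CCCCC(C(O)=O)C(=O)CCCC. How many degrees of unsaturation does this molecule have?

Molecular formula: C15H28N2O4.
DoU = (2C + 2 + N − H − X) / 2, where X is the halogen count and O/S are ignored.
    = (2·15 + 2 + 2 − 28 − 0) / 2 = 6 / 2 = 3.

3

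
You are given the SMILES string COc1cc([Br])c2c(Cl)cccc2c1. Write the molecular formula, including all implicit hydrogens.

C11H8BrClO

Walk through each heavy atom and fill implicit hydrogens from standard valence (C 4, N 3, O 2, S 2, halogen 1); for lowercase aromatic atoms, an aromatic c carries 1 H when it has two neighbours and 0 H with three, and aromatic n carries 0 H:
  atom 1: C, bond orders sum to 1 (valence 4) → 3 H
  atom 2: O, bond orders sum to 2 (valence 2) → 0 H
  atom 3: aromatic c, 3 neighbours → 0 H
  atom 4: aromatic c, 2 neighbours → 1 H
  atom 5: aromatic c, 3 neighbours → 0 H
  atom 6: Br with explicit H count 0
  atom 7: aromatic c, 3 neighbours → 0 H
  atom 8: aromatic c, 3 neighbours → 0 H
  atom 9: Cl (halogen, monovalent) → 0 H
  atom 10: aromatic c, 2 neighbours → 1 H
  atom 11: aromatic c, 2 neighbours → 1 H
  atom 12: aromatic c, 2 neighbours → 1 H
  atom 13: aromatic c, 3 neighbours → 0 H
  atom 14: aromatic c, 2 neighbours → 1 H
Totals → C:11, H:8, Br:1, Cl:1, O:1.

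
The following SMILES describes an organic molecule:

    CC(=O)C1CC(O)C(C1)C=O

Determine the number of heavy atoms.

11

Every atom symbol written in the SMILES (organic subset) is one heavy atom; implicit H are not written.
Heavy atoms by element → C:8, O:3.
Total: 11.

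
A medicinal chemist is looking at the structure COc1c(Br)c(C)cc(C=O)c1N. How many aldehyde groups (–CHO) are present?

1

The aldehyde motif appears at heavy-atom position 10 in the SMILES.
Other groups present: 1 ether, 1 primary amine.
Aldehyde count: 1.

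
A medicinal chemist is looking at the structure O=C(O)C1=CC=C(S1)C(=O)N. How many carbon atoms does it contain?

6

Count every carbon token in the SMILES (each C, including those in ring-closure positions and inside branches).
Carbon count: 6.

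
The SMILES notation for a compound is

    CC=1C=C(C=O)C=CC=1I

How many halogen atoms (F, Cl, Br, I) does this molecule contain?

1

Halogen atoms appear at heavy-atom position 10 (1×I).
Other groups present: 1 aldehyde.
Halogen count: 1.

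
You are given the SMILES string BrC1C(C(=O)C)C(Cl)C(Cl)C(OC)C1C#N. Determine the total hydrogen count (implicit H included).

Walk through each heavy atom and fill implicit hydrogens from standard valence (C 4, N 3, O 2, S 2, halogen 1):
  atom 1: Br (halogen, monovalent) → 0 H
  atom 2: C, bond orders sum to 3 (valence 4) → 1 H
  atom 3: C, bond orders sum to 3 (valence 4) → 1 H
  atom 4: C, bond orders sum to 4 (valence 4) → 0 H
  atom 5: O, bond orders sum to 2 (valence 2) → 0 H
  atom 6: C, bond orders sum to 1 (valence 4) → 3 H
  atom 7: C, bond orders sum to 3 (valence 4) → 1 H
  atom 8: Cl (halogen, monovalent) → 0 H
  atom 9: C, bond orders sum to 3 (valence 4) → 1 H
  atom 10: Cl (halogen, monovalent) → 0 H
  atom 11: C, bond orders sum to 3 (valence 4) → 1 H
  atom 12: O, bond orders sum to 2 (valence 2) → 0 H
  atom 13: C, bond orders sum to 1 (valence 4) → 3 H
  atom 14: C, bond orders sum to 3 (valence 4) → 1 H
  atom 15: C, bond orders sum to 4 (valence 4) → 0 H
  atom 16: N, bond orders sum to 3 (valence 3) → 0 H
Total hydrogens: 12.

12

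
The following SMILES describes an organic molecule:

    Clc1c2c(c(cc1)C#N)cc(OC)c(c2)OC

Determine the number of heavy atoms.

Every atom symbol written in the SMILES (organic subset) is one heavy atom; implicit H are not written.
Heavy atoms by element → C:13, Cl:1, N:1, O:2.
Total: 17.

17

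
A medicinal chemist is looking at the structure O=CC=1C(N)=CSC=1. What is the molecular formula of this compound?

C5H5NOS

Walk through each heavy atom and fill implicit hydrogens from standard valence (C 4, N 3, O 2, S 2, halogen 1):
  atom 1: O, bond orders sum to 2 (valence 2) → 0 H
  atom 2: C, bond orders sum to 3 (valence 4) → 1 H
  atom 3: C, bond orders sum to 4 (valence 4) → 0 H
  atom 4: C, bond orders sum to 4 (valence 4) → 0 H
  atom 5: N, bond orders sum to 1 (valence 3) → 2 H
  atom 6: C, bond orders sum to 3 (valence 4) → 1 H
  atom 7: S, bond orders sum to 2 (valence 2) → 0 H
  atom 8: C, bond orders sum to 3 (valence 4) → 1 H
Totals → C:5, H:5, N:1, O:1, S:1.
In Hill order: C5H5NOS.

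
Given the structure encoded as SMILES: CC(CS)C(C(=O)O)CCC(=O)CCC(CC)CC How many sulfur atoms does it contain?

Scan the SMILES for S atoms (remember two-letter symbols like Cl and Br are single atoms).
Sulfur count: 1.

1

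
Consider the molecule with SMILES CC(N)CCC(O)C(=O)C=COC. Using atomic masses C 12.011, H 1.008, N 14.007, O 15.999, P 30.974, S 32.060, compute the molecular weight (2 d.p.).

187.24 g/mol

First, the molecular formula is C9H17NO3 (counting implicit H from valence).
  C: 9 × 12.011 = 108.099
  H: 17 × 1.008 = 17.136
  N: 1 × 14.007 = 14.007
  O: 3 × 15.999 = 47.997
Sum: 9×12.011 + 17×1.008 + 1×14.007 + 3×15.999 = 187.239 → 187.24 g/mol.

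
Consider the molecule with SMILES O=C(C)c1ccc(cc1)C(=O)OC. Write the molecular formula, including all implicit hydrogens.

Walk through each heavy atom and fill implicit hydrogens from standard valence (C 4, N 3, O 2, S 2, halogen 1); for lowercase aromatic atoms, an aromatic c carries 1 H when it has two neighbours and 0 H with three, and aromatic n carries 0 H:
  atom 1: O, bond orders sum to 2 (valence 2) → 0 H
  atom 2: C, bond orders sum to 4 (valence 4) → 0 H
  atom 3: C, bond orders sum to 1 (valence 4) → 3 H
  atom 4: aromatic c, 3 neighbours → 0 H
  atom 5: aromatic c, 2 neighbours → 1 H
  atom 6: aromatic c, 2 neighbours → 1 H
  atom 7: aromatic c, 3 neighbours → 0 H
  atom 8: aromatic c, 2 neighbours → 1 H
  atom 9: aromatic c, 2 neighbours → 1 H
  atom 10: C, bond orders sum to 4 (valence 4) → 0 H
  atom 11: O, bond orders sum to 2 (valence 2) → 0 H
  atom 12: O, bond orders sum to 2 (valence 2) → 0 H
  atom 13: C, bond orders sum to 1 (valence 4) → 3 H
Totals → C:10, H:10, O:3.

C10H10O3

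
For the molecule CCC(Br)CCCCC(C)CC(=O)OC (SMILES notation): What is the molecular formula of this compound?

Walk through each heavy atom and fill implicit hydrogens from standard valence (C 4, N 3, O 2, S 2, halogen 1):
  atom 1: C, bond orders sum to 1 (valence 4) → 3 H
  atom 2: C, bond orders sum to 2 (valence 4) → 2 H
  atom 3: C, bond orders sum to 3 (valence 4) → 1 H
  atom 4: Br (halogen, monovalent) → 0 H
  atom 5: C, bond orders sum to 2 (valence 4) → 2 H
  atom 6: C, bond orders sum to 2 (valence 4) → 2 H
  atom 7: C, bond orders sum to 2 (valence 4) → 2 H
  atom 8: C, bond orders sum to 2 (valence 4) → 2 H
  atom 9: C, bond orders sum to 3 (valence 4) → 1 H
  atom 10: C, bond orders sum to 1 (valence 4) → 3 H
  atom 11: C, bond orders sum to 2 (valence 4) → 2 H
  atom 12: C, bond orders sum to 4 (valence 4) → 0 H
  atom 13: O, bond orders sum to 2 (valence 2) → 0 H
  atom 14: O, bond orders sum to 2 (valence 2) → 0 H
  atom 15: C, bond orders sum to 1 (valence 4) → 3 H
Totals → C:12, H:23, Br:1, O:2.
In Hill order: C12H23BrO2.

C12H23BrO2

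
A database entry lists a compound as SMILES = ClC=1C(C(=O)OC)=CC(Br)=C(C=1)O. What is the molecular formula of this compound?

C8H6BrClO3

Walk through each heavy atom and fill implicit hydrogens from standard valence (C 4, N 3, O 2, S 2, halogen 1):
  atom 1: Cl (halogen, monovalent) → 0 H
  atom 2: C, bond orders sum to 4 (valence 4) → 0 H
  atom 3: C, bond orders sum to 4 (valence 4) → 0 H
  atom 4: C, bond orders sum to 4 (valence 4) → 0 H
  atom 5: O, bond orders sum to 2 (valence 2) → 0 H
  atom 6: O, bond orders sum to 2 (valence 2) → 0 H
  atom 7: C, bond orders sum to 1 (valence 4) → 3 H
  atom 8: C, bond orders sum to 3 (valence 4) → 1 H
  atom 9: C, bond orders sum to 4 (valence 4) → 0 H
  atom 10: Br (halogen, monovalent) → 0 H
  atom 11: C, bond orders sum to 4 (valence 4) → 0 H
  atom 12: C, bond orders sum to 3 (valence 4) → 1 H
  atom 13: O, bond orders sum to 1 (valence 2) → 1 H
Totals → C:8, H:6, Br:1, Cl:1, O:3.
In Hill order: C8H6BrClO3.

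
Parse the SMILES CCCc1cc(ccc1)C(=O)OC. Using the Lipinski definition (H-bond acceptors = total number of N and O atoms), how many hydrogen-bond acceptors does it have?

2

N atoms: 0; O atoms: 2.
Lipinski HBA = 0 + 2 = 2.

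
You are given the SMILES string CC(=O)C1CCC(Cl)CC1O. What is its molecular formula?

Walk through each heavy atom and fill implicit hydrogens from standard valence (C 4, N 3, O 2, S 2, halogen 1):
  atom 1: C, bond orders sum to 1 (valence 4) → 3 H
  atom 2: C, bond orders sum to 4 (valence 4) → 0 H
  atom 3: O, bond orders sum to 2 (valence 2) → 0 H
  atom 4: C, bond orders sum to 3 (valence 4) → 1 H
  atom 5: C, bond orders sum to 2 (valence 4) → 2 H
  atom 6: C, bond orders sum to 2 (valence 4) → 2 H
  atom 7: C, bond orders sum to 3 (valence 4) → 1 H
  atom 8: Cl (halogen, monovalent) → 0 H
  atom 9: C, bond orders sum to 2 (valence 4) → 2 H
  atom 10: C, bond orders sum to 3 (valence 4) → 1 H
  atom 11: O, bond orders sum to 1 (valence 2) → 1 H
Totals → C:8, H:13, Cl:1, O:2.
In Hill order: C8H13ClO2.

C8H13ClO2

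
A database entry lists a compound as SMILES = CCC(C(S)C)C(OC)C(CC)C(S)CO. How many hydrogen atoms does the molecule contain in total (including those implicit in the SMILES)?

Walk through each heavy atom and fill implicit hydrogens from standard valence (C 4, N 3, O 2, S 2, halogen 1):
  atom 1: C, bond orders sum to 1 (valence 4) → 3 H
  atom 2: C, bond orders sum to 2 (valence 4) → 2 H
  atom 3: C, bond orders sum to 3 (valence 4) → 1 H
  atom 4: C, bond orders sum to 3 (valence 4) → 1 H
  atom 5: S, bond orders sum to 1 (valence 2) → 1 H
  atom 6: C, bond orders sum to 1 (valence 4) → 3 H
  atom 7: C, bond orders sum to 3 (valence 4) → 1 H
  atom 8: O, bond orders sum to 2 (valence 2) → 0 H
  atom 9: C, bond orders sum to 1 (valence 4) → 3 H
  atom 10: C, bond orders sum to 3 (valence 4) → 1 H
  atom 11: C, bond orders sum to 2 (valence 4) → 2 H
  atom 12: C, bond orders sum to 1 (valence 4) → 3 H
  atom 13: C, bond orders sum to 3 (valence 4) → 1 H
  atom 14: S, bond orders sum to 1 (valence 2) → 1 H
  atom 15: C, bond orders sum to 2 (valence 4) → 2 H
  atom 16: O, bond orders sum to 1 (valence 2) → 1 H
Total hydrogens: 26.

26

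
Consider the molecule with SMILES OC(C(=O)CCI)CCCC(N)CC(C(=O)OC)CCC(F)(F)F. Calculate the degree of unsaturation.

Degree of unsaturation = (number of rings) + (number of π bonds).
Ring closures in the SMILES: 0.
π bonds: 2 double bonds (each 1 DoU) → 2 DoU from unsaturation.
Total DoU = 0 + 2 = 2.

2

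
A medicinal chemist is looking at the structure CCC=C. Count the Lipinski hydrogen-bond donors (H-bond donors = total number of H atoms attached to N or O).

Donors: find every N or O and count the H atoms it carries.
  (no N or O atoms present)
Lipinski HBD = 0.

0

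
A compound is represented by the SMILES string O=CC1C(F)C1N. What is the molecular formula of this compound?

Walk through each heavy atom and fill implicit hydrogens from standard valence (C 4, N 3, O 2, S 2, halogen 1):
  atom 1: O, bond orders sum to 2 (valence 2) → 0 H
  atom 2: C, bond orders sum to 3 (valence 4) → 1 H
  atom 3: C, bond orders sum to 3 (valence 4) → 1 H
  atom 4: C, bond orders sum to 3 (valence 4) → 1 H
  atom 5: F (halogen, monovalent) → 0 H
  atom 6: C, bond orders sum to 3 (valence 4) → 1 H
  atom 7: N, bond orders sum to 1 (valence 3) → 2 H
Totals → C:4, H:6, F:1, N:1, O:1.
In Hill order: C4H6FNO.

C4H6FNO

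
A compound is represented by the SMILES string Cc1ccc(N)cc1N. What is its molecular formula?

Walk through each heavy atom and fill implicit hydrogens from standard valence (C 4, N 3, O 2, S 2, halogen 1); for lowercase aromatic atoms, an aromatic c carries 1 H when it has two neighbours and 0 H with three, and aromatic n carries 0 H:
  atom 1: C, bond orders sum to 1 (valence 4) → 3 H
  atom 2: aromatic c, 3 neighbours → 0 H
  atom 3: aromatic c, 2 neighbours → 1 H
  atom 4: aromatic c, 2 neighbours → 1 H
  atom 5: aromatic c, 3 neighbours → 0 H
  atom 6: N, bond orders sum to 1 (valence 3) → 2 H
  atom 7: aromatic c, 2 neighbours → 1 H
  atom 8: aromatic c, 3 neighbours → 0 H
  atom 9: N, bond orders sum to 1 (valence 3) → 2 H
Totals → C:7, H:10, N:2.

C7H10N2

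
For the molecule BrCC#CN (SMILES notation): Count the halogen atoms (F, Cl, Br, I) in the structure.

1

Halogen atoms appear at heavy-atom position 1 (1×Br).
Other groups present: 1 alkyne, 1 primary amine.
Halogen count: 1.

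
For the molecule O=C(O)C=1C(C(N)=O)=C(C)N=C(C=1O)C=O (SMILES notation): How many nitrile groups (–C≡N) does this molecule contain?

Scan the SMILES for the nitrile motif — none present.
Groups that are present: 1 aldehyde, 1 amide, 1 carboxylic acid, 1 hydroxyl.

0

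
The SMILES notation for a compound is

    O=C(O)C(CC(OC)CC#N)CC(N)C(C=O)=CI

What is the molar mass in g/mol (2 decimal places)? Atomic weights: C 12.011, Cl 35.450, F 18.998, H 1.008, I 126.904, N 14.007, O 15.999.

First, the molecular formula is C12H17IN2O4 (counting implicit H from valence).
  C: 12 × 12.011 = 144.132
  H: 17 × 1.008 = 17.136
  I: 1 × 126.904 = 126.904
  N: 2 × 14.007 = 28.014
  O: 4 × 15.999 = 63.996
Sum: 12×12.011 + 17×1.008 + 1×126.904 + 2×14.007 + 4×15.999 = 380.182 → 380.18 g/mol.

380.18 g/mol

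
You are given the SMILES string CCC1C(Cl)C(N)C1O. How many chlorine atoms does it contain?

1

Scan the SMILES for Cl atoms (remember two-letter symbols like Cl and Br are single atoms).
Chlorine count: 1.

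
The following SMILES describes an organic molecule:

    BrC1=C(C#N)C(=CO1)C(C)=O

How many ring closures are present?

1

In SMILES, each pair of matching ring-closure digits denotes one ring-closing bond; the number of such bonds equals the number of independent rings.
Ring-closure bonds here: 1.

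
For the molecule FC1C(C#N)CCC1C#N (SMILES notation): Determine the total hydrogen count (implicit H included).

7

Walk through each heavy atom and fill implicit hydrogens from standard valence (C 4, N 3, O 2, S 2, halogen 1):
  atom 1: F (halogen, monovalent) → 0 H
  atom 2: C, bond orders sum to 3 (valence 4) → 1 H
  atom 3: C, bond orders sum to 3 (valence 4) → 1 H
  atom 4: C, bond orders sum to 4 (valence 4) → 0 H
  atom 5: N, bond orders sum to 3 (valence 3) → 0 H
  atom 6: C, bond orders sum to 2 (valence 4) → 2 H
  atom 7: C, bond orders sum to 2 (valence 4) → 2 H
  atom 8: C, bond orders sum to 3 (valence 4) → 1 H
  atom 9: C, bond orders sum to 4 (valence 4) → 0 H
  atom 10: N, bond orders sum to 3 (valence 3) → 0 H
Total hydrogens: 7.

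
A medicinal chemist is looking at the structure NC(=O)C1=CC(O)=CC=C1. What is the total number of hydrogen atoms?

7

Walk through each heavy atom and fill implicit hydrogens from standard valence (C 4, N 3, O 2, S 2, halogen 1):
  atom 1: N, bond orders sum to 1 (valence 3) → 2 H
  atom 2: C, bond orders sum to 4 (valence 4) → 0 H
  atom 3: O, bond orders sum to 2 (valence 2) → 0 H
  atom 4: C, bond orders sum to 4 (valence 4) → 0 H
  atom 5: C, bond orders sum to 3 (valence 4) → 1 H
  atom 6: C, bond orders sum to 4 (valence 4) → 0 H
  atom 7: O, bond orders sum to 1 (valence 2) → 1 H
  atom 8: C, bond orders sum to 3 (valence 4) → 1 H
  atom 9: C, bond orders sum to 3 (valence 4) → 1 H
  atom 10: C, bond orders sum to 3 (valence 4) → 1 H
Total hydrogens: 7.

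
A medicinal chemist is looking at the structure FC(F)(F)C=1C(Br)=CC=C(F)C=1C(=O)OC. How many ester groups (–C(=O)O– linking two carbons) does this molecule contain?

1

The ester motif appears at heavy-atom position 13 in the SMILES.
Ester count: 1.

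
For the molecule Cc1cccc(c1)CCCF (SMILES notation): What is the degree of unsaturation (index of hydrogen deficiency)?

4

Molecular formula: C10H13F.
DoU = (2C + 2 + N − H − X) / 2, where X is the halogen count and O/S are ignored.
    = (2·10 + 2 + 0 − 13 − 1) / 2 = 8 / 2 = 4.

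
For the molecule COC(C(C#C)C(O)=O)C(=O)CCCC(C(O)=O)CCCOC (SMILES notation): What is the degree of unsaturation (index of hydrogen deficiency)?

Degree of unsaturation = (number of rings) + (number of π bonds).
Ring closures in the SMILES: 0.
π bonds: 3 double bonds (each 1 DoU), 1 triple bond (each 2 DoU) → 5 DoU from unsaturation.
Total DoU = 0 + 5 = 5.

5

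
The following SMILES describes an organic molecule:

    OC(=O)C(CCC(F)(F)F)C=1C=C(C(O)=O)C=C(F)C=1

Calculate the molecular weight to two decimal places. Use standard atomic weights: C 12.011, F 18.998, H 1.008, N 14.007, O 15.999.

294.20 g/mol

First, the molecular formula is C12H10F4O4 (counting implicit H from valence).
  C: 12 × 12.011 = 144.132
  F: 4 × 18.998 = 75.992
  H: 10 × 1.008 = 10.080
  O: 4 × 15.999 = 63.996
Sum: 12×12.011 + 4×18.998 + 10×1.008 + 4×15.999 = 294.200 → 294.20 g/mol.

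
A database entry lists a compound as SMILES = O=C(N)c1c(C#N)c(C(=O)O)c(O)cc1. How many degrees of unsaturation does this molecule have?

Molecular formula: C9H6N2O4.
DoU = (2C + 2 + N − H − X) / 2, where X is the halogen count and O/S are ignored.
    = (2·9 + 2 + 2 − 6 − 0) / 2 = 16 / 2 = 8.

8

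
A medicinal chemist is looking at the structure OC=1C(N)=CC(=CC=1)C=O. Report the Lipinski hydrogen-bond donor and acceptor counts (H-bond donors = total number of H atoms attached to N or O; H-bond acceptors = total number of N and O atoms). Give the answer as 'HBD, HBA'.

3, 3

Donors: find every N or O and count the H atoms it carries.
  atom 1 (O): bond orders sum to 1 → 1 H
  atom 4 (N): bond orders sum to 1 → 2 H
  atom 10 (O): bond orders sum to 2 → 0 H
Lipinski HBD = 3.
Acceptors: N atoms = 1, O atoms = 2 → HBA = 3.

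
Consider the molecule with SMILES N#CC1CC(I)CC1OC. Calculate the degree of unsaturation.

Degree of unsaturation = (number of rings) + (number of π bonds).
Ring closures in the SMILES: 1.
π bonds: 1 triple bond (each 2 DoU) → 2 DoU from unsaturation.
Total DoU = 1 + 2 = 3.

3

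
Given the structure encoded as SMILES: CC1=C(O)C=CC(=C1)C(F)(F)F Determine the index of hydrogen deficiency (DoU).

4

Degree of unsaturation = (number of rings) + (number of π bonds).
Ring closures in the SMILES: 1.
π bonds: 3 double bonds (each 1 DoU) → 3 DoU from unsaturation.
Total DoU = 1 + 3 = 4.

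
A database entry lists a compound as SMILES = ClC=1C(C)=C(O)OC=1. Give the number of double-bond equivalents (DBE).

Degree of unsaturation = (number of rings) + (number of π bonds).
Ring closures in the SMILES: 1.
π bonds: 2 double bonds (each 1 DoU) → 2 DoU from unsaturation.
Total DoU = 1 + 2 = 3.

3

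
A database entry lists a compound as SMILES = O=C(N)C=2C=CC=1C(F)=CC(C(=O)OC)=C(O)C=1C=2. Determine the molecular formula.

Walk through each heavy atom and fill implicit hydrogens from standard valence (C 4, N 3, O 2, S 2, halogen 1):
  atom 1: O, bond orders sum to 2 (valence 2) → 0 H
  atom 2: C, bond orders sum to 4 (valence 4) → 0 H
  atom 3: N, bond orders sum to 1 (valence 3) → 2 H
  atom 4: C, bond orders sum to 4 (valence 4) → 0 H
  atom 5: C, bond orders sum to 3 (valence 4) → 1 H
  atom 6: C, bond orders sum to 3 (valence 4) → 1 H
  atom 7: C, bond orders sum to 4 (valence 4) → 0 H
  atom 8: C, bond orders sum to 4 (valence 4) → 0 H
  atom 9: F (halogen, monovalent) → 0 H
  atom 10: C, bond orders sum to 3 (valence 4) → 1 H
  atom 11: C, bond orders sum to 4 (valence 4) → 0 H
  atom 12: C, bond orders sum to 4 (valence 4) → 0 H
  atom 13: O, bond orders sum to 2 (valence 2) → 0 H
  atom 14: O, bond orders sum to 2 (valence 2) → 0 H
  atom 15: C, bond orders sum to 1 (valence 4) → 3 H
  atom 16: C, bond orders sum to 4 (valence 4) → 0 H
  atom 17: O, bond orders sum to 1 (valence 2) → 1 H
  atom 18: C, bond orders sum to 4 (valence 4) → 0 H
  atom 19: C, bond orders sum to 3 (valence 4) → 1 H
Totals → C:13, H:10, F:1, N:1, O:4.
In Hill order: C13H10FNO4.

C13H10FNO4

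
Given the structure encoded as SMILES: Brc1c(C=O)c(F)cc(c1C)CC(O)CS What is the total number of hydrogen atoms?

12

Walk through each heavy atom and fill implicit hydrogens from standard valence (C 4, N 3, O 2, S 2, halogen 1); for lowercase aromatic atoms, an aromatic c carries 1 H when it has two neighbours and 0 H with three, and aromatic n carries 0 H:
  atom 1: Br (halogen, monovalent) → 0 H
  atom 2: aromatic c, 3 neighbours → 0 H
  atom 3: aromatic c, 3 neighbours → 0 H
  atom 4: C, bond orders sum to 3 (valence 4) → 1 H
  atom 5: O, bond orders sum to 2 (valence 2) → 0 H
  atom 6: aromatic c, 3 neighbours → 0 H
  atom 7: F (halogen, monovalent) → 0 H
  atom 8: aromatic c, 2 neighbours → 1 H
  atom 9: aromatic c, 3 neighbours → 0 H
  atom 10: aromatic c, 3 neighbours → 0 H
  atom 11: C, bond orders sum to 1 (valence 4) → 3 H
  atom 12: C, bond orders sum to 2 (valence 4) → 2 H
  atom 13: C, bond orders sum to 3 (valence 4) → 1 H
  atom 14: O, bond orders sum to 1 (valence 2) → 1 H
  atom 15: C, bond orders sum to 2 (valence 4) → 2 H
  atom 16: S, bond orders sum to 1 (valence 2) → 1 H
Total hydrogens: 12.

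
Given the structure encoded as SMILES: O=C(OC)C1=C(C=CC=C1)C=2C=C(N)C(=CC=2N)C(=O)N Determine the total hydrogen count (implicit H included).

15

Walk through each heavy atom and fill implicit hydrogens from standard valence (C 4, N 3, O 2, S 2, halogen 1):
  atom 1: O, bond orders sum to 2 (valence 2) → 0 H
  atom 2: C, bond orders sum to 4 (valence 4) → 0 H
  atom 3: O, bond orders sum to 2 (valence 2) → 0 H
  atom 4: C, bond orders sum to 1 (valence 4) → 3 H
  atom 5: C, bond orders sum to 4 (valence 4) → 0 H
  atom 6: C, bond orders sum to 4 (valence 4) → 0 H
  atom 7: C, bond orders sum to 3 (valence 4) → 1 H
  atom 8: C, bond orders sum to 3 (valence 4) → 1 H
  atom 9: C, bond orders sum to 3 (valence 4) → 1 H
  atom 10: C, bond orders sum to 3 (valence 4) → 1 H
  atom 11: C, bond orders sum to 4 (valence 4) → 0 H
  atom 12: C, bond orders sum to 3 (valence 4) → 1 H
  atom 13: C, bond orders sum to 4 (valence 4) → 0 H
  atom 14: N, bond orders sum to 1 (valence 3) → 2 H
  atom 15: C, bond orders sum to 4 (valence 4) → 0 H
  atom 16: C, bond orders sum to 3 (valence 4) → 1 H
  atom 17: C, bond orders sum to 4 (valence 4) → 0 H
  atom 18: N, bond orders sum to 1 (valence 3) → 2 H
  atom 19: C, bond orders sum to 4 (valence 4) → 0 H
  atom 20: O, bond orders sum to 2 (valence 2) → 0 H
  atom 21: N, bond orders sum to 1 (valence 3) → 2 H
Total hydrogens: 15.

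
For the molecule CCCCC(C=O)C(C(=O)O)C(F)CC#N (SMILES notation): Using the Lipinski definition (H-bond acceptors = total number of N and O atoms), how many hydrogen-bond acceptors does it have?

N atoms: 1; O atoms: 3.
Lipinski HBA = 1 + 3 = 4.

4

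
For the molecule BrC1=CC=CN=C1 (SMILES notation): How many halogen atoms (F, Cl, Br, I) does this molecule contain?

1

Halogen atoms appear at heavy-atom position 1 (1×Br).
Halogen count: 1.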